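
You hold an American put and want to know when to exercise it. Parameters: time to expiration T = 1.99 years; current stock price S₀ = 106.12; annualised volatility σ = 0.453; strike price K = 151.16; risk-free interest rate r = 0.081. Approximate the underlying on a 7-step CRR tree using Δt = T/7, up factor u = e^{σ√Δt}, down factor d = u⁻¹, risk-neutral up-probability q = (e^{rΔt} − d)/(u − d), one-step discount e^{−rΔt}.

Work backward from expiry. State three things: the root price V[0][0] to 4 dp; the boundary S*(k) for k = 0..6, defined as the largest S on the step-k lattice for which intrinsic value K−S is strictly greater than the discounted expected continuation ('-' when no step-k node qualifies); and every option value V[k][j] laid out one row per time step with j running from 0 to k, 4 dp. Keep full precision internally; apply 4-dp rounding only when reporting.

price = 49.9116
boundary = - 83.3491 65.4643 83.3491 65.4643 83.3491 106.1200
tree:
49.9116
67.8109 33.4910
85.6957 48.4864 19.3369
99.7428 67.8109 30.5003 8.5323
110.7757 85.6957 46.5225 15.1246 2.0141
119.4413 99.7428 67.8109 26.3794 4.0228 0.0000
126.2474 110.7757 85.6957 45.0400 8.0349 0.0000 0.0000
131.5930 119.4413 99.7428 67.8109 16.0481 0.0000 0.0000 0.0000

Δt=0.28429, u=1.27320, d=0.78542, q=0.48766, disc=e^(-rΔt)=0.97724
k=7 terminal: V=max(K-S,0) → 131.5930 119.4413 99.7428 67.8109 16.0481 0.0000 0.0000 0.0000
k=6: j=0 S=24.9126 intr=126.2474 cont=122.8064 V=126.2474[EX]; j=1 S=40.3843 intr=110.7757 cont=107.3347 V=110.7757[EX]; j=2 S=65.4643 intr=85.6957 cont=82.2547 V=85.6957[EX]; j=3 S=106.1200 intr=45.0400 cont=41.5990 V=45.0400[EX]; j=4 S=172.0243 intr=0.0000 cont=8.0349 V=8.0349[hold]; j=5 S=278.8575 intr=0.0000 cont=0.0000 V=0.0000[hold]; j=6 S=452.0379 intr=0.0000 cont=0.0000 V=0.0000[hold]  S*(6)=106.1200
k=5: j=0 S=31.7187 intr=119.4413 cont=116.0002 V=119.4413[EX]; j=1 S=51.4172 intr=99.7428 cont=96.3018 V=99.7428[EX]; j=2 S=83.3491 intr=67.8109 cont=64.3699 V=67.8109[EX]; j=3 S=135.1119 intr=16.0481 cont=26.3794 V=26.3794[hold]; j=4 S=219.0211 intr=0.0000 cont=4.0228 V=4.0228[hold]; j=5 S=355.0411 intr=0.0000 cont=0.0000 V=0.0000[hold]  S*(5)=83.3491
k=4: j=0 S=40.3843 intr=110.7757 cont=107.3347 V=110.7757[EX]; j=1 S=65.4643 intr=85.6957 cont=82.2547 V=85.6957[EX]; j=2 S=106.1200 intr=45.0400 cont=46.5225 V=46.5225[hold]; j=3 S=172.0243 intr=0.0000 cont=15.1246 V=15.1246[hold]; j=4 S=278.8575 intr=0.0000 cont=2.0141 V=2.0141[hold]  S*(4)=65.4643
k=3: j=0 S=51.4172 intr=99.7428 cont=96.3018 V=99.7428[EX]; j=1 S=83.3491 intr=67.8109 cont=65.0764 V=67.8109[EX]; j=2 S=135.1119 intr=16.0481 cont=30.5003 V=30.5003[hold]; j=3 S=219.0211 intr=0.0000 cont=8.5323 V=8.5323[hold]  S*(3)=83.3491
k=2: j=0 S=65.4643 intr=85.6957 cont=82.2547 V=85.6957[EX]; j=1 S=106.1200 intr=45.0400 cont=48.4864 V=48.4864[hold]; j=2 S=172.0243 intr=0.0000 cont=19.3369 V=19.3369[hold]  S*(2)=65.4643
k=1: j=0 S=83.3491 intr=67.8109 cont=66.0123 V=67.8109[EX]; j=1 S=135.1119 intr=16.0481 cont=33.4910 V=33.4910[hold]  S*(1)=83.3491
k=0: j=0 S=106.1200 intr=45.0400 cont=49.9116 V=49.9116[hold]  S*(0)=-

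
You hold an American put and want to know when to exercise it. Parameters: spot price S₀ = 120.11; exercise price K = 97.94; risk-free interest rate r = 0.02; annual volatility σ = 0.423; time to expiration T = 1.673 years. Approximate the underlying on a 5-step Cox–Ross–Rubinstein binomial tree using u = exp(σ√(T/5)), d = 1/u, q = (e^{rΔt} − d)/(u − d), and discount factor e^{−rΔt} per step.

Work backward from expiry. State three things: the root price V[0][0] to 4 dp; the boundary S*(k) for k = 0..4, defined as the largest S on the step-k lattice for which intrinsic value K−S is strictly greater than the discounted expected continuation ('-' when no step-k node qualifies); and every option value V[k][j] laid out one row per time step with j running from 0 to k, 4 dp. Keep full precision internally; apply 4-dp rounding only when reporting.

Δt=0.33460  u=1.27722  d=0.78295  q=0.45272  discount=0.99333
step 5 (expiry): payoffs max(K−S,0) = 62.6007 40.2918 3.8995 0.0000 0.0000 0.0000
step 4: (k=4,j=0): S=45.1359, (K−S)⁺=52.8041, hold=52.1509 ⇒ V=52.8041 exercise | (k=4,j=1): S=73.6293, (K−S)⁺=24.3107, hold=23.6575 ⇒ V=24.3107 exercise | (k=4,j=2): S=120.1100, (K−S)⁺=0.0000, hold=2.1199 ⇒ V=2.1199 continue | (k=4,j=3): S=195.9331, (K−S)⁺=0.0000, hold=0.0000 ⇒ V=0.0000 continue | (k=4,j=4): S=319.6220, (K−S)⁺=0.0000, hold=0.0000 ⇒ V=0.0000 continue  boundary S*=73.6293
step 3: (k=3,j=0): S=57.6482, (K−S)⁺=40.2918, hold=39.6385 ⇒ V=40.2918 exercise | (k=3,j=1): S=94.0405, (K−S)⁺=3.8995, hold=14.1694 ⇒ V=14.1694 continue | (k=3,j=2): S=153.4064, (K−S)⁺=0.0000, hold=1.1525 ⇒ V=1.1525 continue | (k=3,j=3): S=250.2489, (K−S)⁺=0.0000, hold=0.0000 ⇒ V=0.0000 continue  boundary S*=57.6482
step 2: (k=2,j=0): S=73.6293, (K−S)⁺=24.3107, hold=28.2759 ⇒ V=28.2759 continue | (k=2,j=1): S=120.1100, (K−S)⁺=0.0000, hold=8.2212 ⇒ V=8.2212 continue | (k=2,j=2): S=195.9331, (K−S)⁺=0.0000, hold=0.6265 ⇒ V=0.6265 continue  boundary S*=-
step 1: (k=1,j=0): S=94.0405, (K−S)⁺=3.8995, hold=19.0687 ⇒ V=19.0687 continue | (k=1,j=1): S=153.4064, (K−S)⁺=0.0000, hold=4.7511 ⇒ V=4.7511 continue  boundary S*=-
step 0: (k=0,j=0): S=120.1100, (K−S)⁺=0.0000, hold=12.5029 ⇒ V=12.5029 continue  boundary S*=-

price = 12.5029
boundary = - - - 57.6482 73.6293
tree:
12.5029
19.0687 4.7511
28.2759 8.2212 0.6265
40.2918 14.1694 1.1525 0.0000
52.8041 24.3107 2.1199 0.0000 0.0000
62.6007 40.2918 3.8995 0.0000 0.0000 0.0000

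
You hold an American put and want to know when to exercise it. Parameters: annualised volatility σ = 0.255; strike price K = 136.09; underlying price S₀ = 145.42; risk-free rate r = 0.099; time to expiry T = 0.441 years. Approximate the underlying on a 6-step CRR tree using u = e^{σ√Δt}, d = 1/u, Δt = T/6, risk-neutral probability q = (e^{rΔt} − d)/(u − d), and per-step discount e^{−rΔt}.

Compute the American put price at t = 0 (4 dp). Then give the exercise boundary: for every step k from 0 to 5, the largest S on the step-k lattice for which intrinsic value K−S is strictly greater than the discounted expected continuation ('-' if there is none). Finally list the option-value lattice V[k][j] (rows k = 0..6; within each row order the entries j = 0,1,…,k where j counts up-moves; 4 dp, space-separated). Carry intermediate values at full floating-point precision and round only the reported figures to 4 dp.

Δt=0.07350  u=1.07158  d=0.93320  q=0.53550  discount=0.99275
step 6 (expiry): payoffs max(K−S,0) = 40.0438 25.8020 9.4485 0.0000 0.0000 0.0000 0.0000
step 5: (k=5,j=0): S=102.9211, (K−S)⁺=33.1689, hold=32.1823 ⇒ V=33.1689 exercise | (k=5,j=1): S=118.1822, (K−S)⁺=17.9078, hold=16.9211 ⇒ V=17.9078 exercise | (k=5,j=2): S=135.7063, (K−S)⁺=0.3837, hold=4.3570 ⇒ V=4.3570 continue | (k=5,j=3): S=155.8289, (K−S)⁺=0.0000, hold=0.0000 ⇒ V=0.0000 continue | (k=5,j=4): S=178.9353, (K−S)⁺=0.0000, hold=0.0000 ⇒ V=0.0000 continue | (k=5,j=5): S=205.4679, (K−S)⁺=0.0000, hold=0.0000 ⇒ V=0.0000 continue  boundary S*=118.1822
step 4: (k=4,j=0): S=110.2880, (K−S)⁺=25.8020, hold=24.8153 ⇒ V=25.8020 exercise | (k=4,j=1): S=126.6415, (K−S)⁺=9.4485, hold=10.5741 ⇒ V=10.5741 continue | (k=4,j=2): S=145.4200, (K−S)⁺=0.0000, hold=2.0091 ⇒ V=2.0091 continue | (k=4,j=3): S=166.9829, (K−S)⁺=0.0000, hold=0.0000 ⇒ V=0.0000 continue | (k=4,j=4): S=191.7432, (K−S)⁺=0.0000, hold=0.0000 ⇒ V=0.0000 continue  boundary S*=110.2880
step 3: (k=3,j=0): S=118.1822, (K−S)⁺=17.9078, hold=17.5195 ⇒ V=17.9078 exercise | (k=3,j=1): S=135.7063, (K−S)⁺=0.3837, hold=5.9441 ⇒ V=5.9441 continue | (k=3,j=2): S=155.8289, (K−S)⁺=0.0000, hold=0.9265 ⇒ V=0.9265 continue | (k=3,j=3): S=178.9353, (K−S)⁺=0.0000, hold=0.0000 ⇒ V=0.0000 continue  boundary S*=118.1822
step 2: (k=2,j=0): S=126.6415, (K−S)⁺=9.4485, hold=11.4179 ⇒ V=11.4179 continue | (k=2,j=1): S=145.4200, (K−S)⁺=0.0000, hold=3.2336 ⇒ V=3.2336 continue | (k=2,j=2): S=166.9829, (K−S)⁺=0.0000, hold=0.4272 ⇒ V=0.4272 continue  boundary S*=-
step 1: (k=1,j=0): S=135.7063, (K−S)⁺=0.3837, hold=6.9842 ⇒ V=6.9842 continue | (k=1,j=1): S=155.8289, (K−S)⁺=0.0000, hold=1.7182 ⇒ V=1.7182 continue  boundary S*=-
step 0: (k=0,j=0): S=145.4200, (K−S)⁺=0.0000, hold=4.1341 ⇒ V=4.1341 continue  boundary S*=-

price = 4.1341
boundary = - - - 118.1822 110.2880 118.1822
tree:
4.1341
6.9842 1.7182
11.4179 3.2336 0.4272
17.9078 5.9441 0.9265 0.0000
25.8020 10.5741 2.0091 0.0000 0.0000
33.1689 17.9078 4.3570 0.0000 0.0000 0.0000
40.0438 25.8020 9.4485 0.0000 0.0000 0.0000 0.0000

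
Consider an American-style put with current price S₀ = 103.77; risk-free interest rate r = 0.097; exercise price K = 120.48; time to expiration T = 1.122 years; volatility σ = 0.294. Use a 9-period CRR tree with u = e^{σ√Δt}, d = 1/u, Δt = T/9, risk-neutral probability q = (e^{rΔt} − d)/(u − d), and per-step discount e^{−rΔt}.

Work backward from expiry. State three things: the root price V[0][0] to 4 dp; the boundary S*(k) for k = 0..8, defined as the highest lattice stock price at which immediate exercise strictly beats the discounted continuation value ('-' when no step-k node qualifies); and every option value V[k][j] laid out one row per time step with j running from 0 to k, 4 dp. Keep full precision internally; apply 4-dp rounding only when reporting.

price = 18.9180
boundary = - 93.5383 84.3154 93.5383 84.3154 93.5383 84.3154 93.5383 103.7700
tree:
18.9180
26.9417 12.3079
36.1646 18.4975 7.1564
44.4781 26.9417 11.5086 3.5000
51.9718 36.1646 17.9381 6.1282 1.2731
58.7267 44.4781 26.9417 10.4455 2.4790 0.2438
64.8156 51.9718 36.1646 17.1876 4.7666 0.5278 0.0000
70.3041 58.7267 44.4781 26.9417 9.0191 1.1429 0.0000 0.0000
75.2514 64.8156 51.9718 36.1646 16.7100 2.4749 0.0000 0.0000 0.0000
79.7110 70.3041 58.7267 44.4781 26.9417 5.3591 0.0000 0.0000 0.0000 0.0000

Δt=0.12467  u=1.10939  d=0.90140  q=0.53257  discount=0.98798
step 9 (expiry): payoffs max(K−S,0) = 79.7110 70.3041 58.7267 44.4781 26.9417 5.3591 0.0000 0.0000 0.0000 0.0000
step 8: (k=8,j=0): S=45.2286, (K−S)⁺=75.2514, hold=73.8033 ⇒ V=75.2514 exercise | (k=8,j=1): S=55.6644, (K−S)⁺=64.8156, hold=63.3674 ⇒ V=64.8156 exercise | (k=8,j=2): S=68.5082, (K−S)⁺=51.9718, hold=50.5237 ⇒ V=51.9718 exercise | (k=8,j=3): S=84.3154, (K−S)⁺=36.1646, hold=34.7164 ⇒ V=36.1646 exercise | (k=8,j=4): S=103.7700, (K−S)⁺=16.7100, hold=15.2618 ⇒ V=16.7100 exercise | (k=8,j=5): S=127.7134, (K−S)⁺=0.0000, hold=2.4749 ⇒ V=2.4749 continue | (k=8,j=6): S=157.1815, (K−S)⁺=0.0000, hold=0.0000 ⇒ V=0.0000 continue | (k=8,j=7): S=193.4488, (K−S)⁺=0.0000, hold=0.0000 ⇒ V=0.0000 continue | (k=8,j=8): S=238.0843, (K−S)⁺=0.0000, hold=0.0000 ⇒ V=0.0000 continue  boundary S*=103.7700
step 7: (k=7,j=0): S=50.1759, (K−S)⁺=70.3041, hold=68.8559 ⇒ V=70.3041 exercise | (k=7,j=1): S=61.7533, (K−S)⁺=58.7267, hold=57.2786 ⇒ V=58.7267 exercise | (k=7,j=2): S=76.0019, (K−S)⁺=44.4781, hold=43.0299 ⇒ V=44.4781 exercise | (k=7,j=3): S=93.5383, (K−S)⁺=26.9417, hold=25.4936 ⇒ V=26.9417 exercise | (k=7,j=4): S=115.1209, (K−S)⁺=5.3591, hold=9.0191 ⇒ V=9.0191 continue | (k=7,j=5): S=141.6834, (K−S)⁺=0.0000, hold=1.1429 ⇒ V=1.1429 continue | (k=7,j=6): S=174.3748, (K−S)⁺=0.0000, hold=0.0000 ⇒ V=0.0000 continue | (k=7,j=7): S=214.6093, (K−S)⁺=0.0000, hold=0.0000 ⇒ V=0.0000 continue  boundary S*=93.5383
step 6: (k=6,j=0): S=55.6644, (K−S)⁺=64.8156, hold=63.3674 ⇒ V=64.8156 exercise | (k=6,j=1): S=68.5082, (K−S)⁺=51.9718, hold=50.5237 ⇒ V=51.9718 exercise | (k=6,j=2): S=84.3154, (K−S)⁺=36.1646, hold=34.7164 ⇒ V=36.1646 exercise | (k=6,j=3): S=103.7700, (K−S)⁺=16.7100, hold=17.1876 ⇒ V=17.1876 continue | (k=6,j=4): S=127.7134, (K−S)⁺=0.0000, hold=4.7666 ⇒ V=4.7666 continue | (k=6,j=5): S=157.1815, (K−S)⁺=0.0000, hold=0.5278 ⇒ V=0.5278 continue | (k=6,j=6): S=193.4488, (K−S)⁺=0.0000, hold=0.0000 ⇒ V=0.0000 continue  boundary S*=84.3154
step 5: (k=5,j=0): S=61.7533, (K−S)⁺=58.7267, hold=57.2786 ⇒ V=58.7267 exercise | (k=5,j=1): S=76.0019, (K−S)⁺=44.4781, hold=43.0299 ⇒ V=44.4781 exercise | (k=5,j=2): S=93.5383, (K−S)⁺=26.9417, hold=25.7449 ⇒ V=26.9417 exercise | (k=5,j=3): S=115.1209, (K−S)⁺=5.3591, hold=10.4455 ⇒ V=10.4455 continue | (k=5,j=4): S=141.6834, (K−S)⁺=0.0000, hold=2.4790 ⇒ V=2.4790 continue | (k=5,j=5): S=174.3748, (K−S)⁺=0.0000, hold=0.2438 ⇒ V=0.2438 continue  boundary S*=93.5383
step 4: (k=4,j=0): S=68.5082, (K−S)⁺=51.9718, hold=50.5237 ⇒ V=51.9718 exercise | (k=4,j=1): S=84.3154, (K−S)⁺=36.1646, hold=34.7164 ⇒ V=36.1646 exercise | (k=4,j=2): S=103.7700, (K−S)⁺=16.7100, hold=17.9381 ⇒ V=17.9381 continue | (k=4,j=3): S=127.7134, (K−S)⁺=0.0000, hold=6.1282 ⇒ V=6.1282 continue | (k=4,j=4): S=157.1815, (K−S)⁺=0.0000, hold=1.2731 ⇒ V=1.2731 continue  boundary S*=84.3154
step 3: (k=3,j=0): S=76.0019, (K−S)⁺=44.4781, hold=43.0299 ⇒ V=44.4781 exercise | (k=3,j=1): S=93.5383, (K−S)⁺=26.9417, hold=26.1398 ⇒ V=26.9417 exercise | (k=3,j=2): S=115.1209, (K−S)⁺=5.3591, hold=11.5086 ⇒ V=11.5086 continue | (k=3,j=3): S=141.6834, (K−S)⁺=0.0000, hold=3.5000 ⇒ V=3.5000 continue  boundary S*=93.5383
step 2: (k=2,j=0): S=84.3154, (K−S)⁺=36.1646, hold=34.7164 ⇒ V=36.1646 exercise | (k=2,j=1): S=103.7700, (K−S)⁺=16.7100, hold=18.4975 ⇒ V=18.4975 continue | (k=2,j=2): S=127.7134, (K−S)⁺=0.0000, hold=7.1564 ⇒ V=7.1564 continue  boundary S*=84.3154
step 1: (k=1,j=0): S=93.5383, (K−S)⁺=26.9417, hold=26.4341 ⇒ V=26.9417 exercise | (k=1,j=1): S=115.1209, (K−S)⁺=5.3591, hold=12.3079 ⇒ V=12.3079 continue  boundary S*=93.5383
step 0: (k=0,j=0): S=103.7700, (K−S)⁺=16.7100, hold=18.9180 ⇒ V=18.9180 continue  boundary S*=-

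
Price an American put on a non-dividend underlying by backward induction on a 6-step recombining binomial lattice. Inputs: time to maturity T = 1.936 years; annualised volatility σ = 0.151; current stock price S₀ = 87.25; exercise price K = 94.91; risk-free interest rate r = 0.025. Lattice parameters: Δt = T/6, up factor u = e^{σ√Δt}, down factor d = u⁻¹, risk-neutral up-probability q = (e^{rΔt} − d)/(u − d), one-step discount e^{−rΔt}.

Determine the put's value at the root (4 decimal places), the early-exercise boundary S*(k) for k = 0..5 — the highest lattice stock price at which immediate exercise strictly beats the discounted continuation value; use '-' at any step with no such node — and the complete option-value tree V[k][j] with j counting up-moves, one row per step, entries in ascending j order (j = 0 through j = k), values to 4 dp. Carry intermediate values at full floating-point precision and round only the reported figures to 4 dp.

Δt=0.32267  u=1.08956  d=0.91780  q=0.52573  discount=0.99197
step 6 (expiry): payoffs max(K−S,0) = 42.7594 32.9999 21.4141 7.6600 0.0000 0.0000 0.0000
step 5: (k=5,j=0): S=56.8212, (K−S)⁺=38.0888, hold=37.3263 ⇒ V=38.0888 exercise | (k=5,j=1): S=67.4547, (K−S)⁺=27.4553, hold=26.6928 ⇒ V=27.4553 exercise | (k=5,j=2): S=80.0782, (K−S)⁺=14.8318, hold=14.0693 ⇒ V=14.8318 exercise | (k=5,j=3): S=95.0641, (K−S)⁺=0.0000, hold=3.6038 ⇒ V=3.6038 continue | (k=5,j=4): S=112.8544, (K−S)⁺=0.0000, hold=0.0000 ⇒ V=0.0000 continue | (k=5,j=5): S=133.9740, (K−S)⁺=0.0000, hold=0.0000 ⇒ V=0.0000 continue  boundary S*=80.0782
step 4: (k=4,j=0): S=61.9101, (K−S)⁺=32.9999, hold=32.2374 ⇒ V=32.9999 exercise | (k=4,j=1): S=73.4959, (K−S)⁺=21.4141, hold=20.6515 ⇒ V=21.4141 exercise | (k=4,j=2): S=87.2500, (K−S)⁺=7.6600, hold=8.8572 ⇒ V=8.8572 continue | (k=4,j=3): S=103.5780, (K−S)⁺=0.0000, hold=1.6954 ⇒ V=1.6954 continue | (k=4,j=4): S=122.9616, (K−S)⁺=0.0000, hold=0.0000 ⇒ V=0.0000 continue  boundary S*=73.4959
step 3: (k=3,j=0): S=67.4547, (K−S)⁺=27.4553, hold=26.6928 ⇒ V=27.4553 exercise | (k=3,j=1): S=80.0782, (K−S)⁺=14.8318, hold=14.6936 ⇒ V=14.8318 exercise | (k=3,j=2): S=95.0641, (K−S)⁺=0.0000, hold=5.0512 ⇒ V=5.0512 continue | (k=3,j=3): S=112.8544, (K−S)⁺=0.0000, hold=0.7976 ⇒ V=0.7976 continue  boundary S*=80.0782
step 2: (k=2,j=0): S=73.4959, (K−S)⁺=21.4141, hold=20.6515 ⇒ V=21.4141 exercise | (k=2,j=1): S=87.2500, (K−S)⁺=7.6600, hold=9.6120 ⇒ V=9.6120 continue | (k=2,j=2): S=103.5780, (K−S)⁺=0.0000, hold=2.7924 ⇒ V=2.7924 continue  boundary S*=73.4959
step 1: (k=1,j=0): S=80.0782, (K−S)⁺=14.8318, hold=15.0872 ⇒ V=15.0872 continue | (k=1,j=1): S=95.0641, (K−S)⁺=0.0000, hold=5.9783 ⇒ V=5.9783 continue  boundary S*=-
step 0: (k=0,j=0): S=87.2500, (K−S)⁺=7.6600, hold=10.2157 ⇒ V=10.2157 continue  boundary S*=-

price = 10.2157
boundary = - - 73.4959 80.0782 73.4959 80.0782
tree:
10.2157
15.0872 5.9783
21.4141 9.6120 2.7924
27.4553 14.8318 5.0512 0.7976
32.9999 21.4141 8.8572 1.6954 0.0000
38.0888 27.4553 14.8318 3.6038 0.0000 0.0000
42.7594 32.9999 21.4141 7.6600 0.0000 0.0000 0.0000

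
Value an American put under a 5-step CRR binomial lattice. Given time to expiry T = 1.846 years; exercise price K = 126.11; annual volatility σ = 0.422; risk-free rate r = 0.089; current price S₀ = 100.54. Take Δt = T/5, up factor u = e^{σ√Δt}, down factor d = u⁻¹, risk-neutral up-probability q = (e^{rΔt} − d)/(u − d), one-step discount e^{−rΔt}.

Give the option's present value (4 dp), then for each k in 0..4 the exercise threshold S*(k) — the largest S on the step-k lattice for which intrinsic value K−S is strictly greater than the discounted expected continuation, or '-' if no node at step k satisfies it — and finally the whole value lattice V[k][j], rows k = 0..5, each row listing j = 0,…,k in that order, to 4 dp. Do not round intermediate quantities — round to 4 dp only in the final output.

price = 31.6097
boundary = - 77.7999 60.2032 77.7999 100.5400
tree:
31.6097
48.3101 17.0634
65.9068 29.3286 5.9698
79.5235 48.3101 12.3550 0.0000
90.0604 65.9068 25.5700 0.0000 0.0000
98.2141 79.5235 48.3101 0.0000 0.0000 0.0000

params: Δt=0.36920 u=1.29229 d=0.77382 q=0.50067 e^(-rΔt)=0.96768
t_5 payoffs: 98.2141 79.5235 48.3101 0.0000 0.0000 0.0000
t_4: node(4,0) S=36.0496 payoff=90.0604 vs cont=85.9839 → 90.0604 [stop]  node(4,1) S=60.2032 payoff=65.9068 vs cont=61.8303 → 65.9068 [stop]  node(4,2) S=100.5400 payoff=25.5700 vs cont=23.3427 → 25.5700 [stop]  node(4,3) S=167.9028 payoff=0.0000 vs cont=0.0000 → 0.0000 [wait]  node(4,4) S=280.3995 payoff=0.0000 vs cont=0.0000 → 0.0000 [wait]  ⇒ S*(4)=100.5400
t_3: node(3,0) S=46.5865 payoff=79.5235 vs cont=75.4470 → 79.5235 [stop]  node(3,1) S=77.7999 payoff=48.3101 vs cont=44.2336 → 48.3101 [stop]  node(3,2) S=129.9267 payoff=0.0000 vs cont=12.3550 → 12.3550 [wait]  node(3,3) S=216.9790 payoff=0.0000 vs cont=0.0000 → 0.0000 [wait]  ⇒ S*(3)=77.7999
t_2: node(2,0) S=60.2032 payoff=65.9068 vs cont=61.8303 → 65.9068 [stop]  node(2,1) S=100.5400 payoff=25.5700 vs cont=29.3286 → 29.3286 [wait]  node(2,2) S=167.9028 payoff=0.0000 vs cont=5.9698 → 5.9698 [wait]  ⇒ S*(2)=60.2032
t_1: node(1,0) S=77.7999 payoff=48.3101 vs cont=46.0546 → 48.3101 [stop]  node(1,1) S=129.9267 payoff=0.0000 vs cont=17.0634 → 17.0634 [wait]  ⇒ S*(1)=77.7999
t_0: node(0,0) S=100.5400 payoff=25.5700 vs cont=31.6097 → 31.6097 [wait]  ⇒ S*(0)=-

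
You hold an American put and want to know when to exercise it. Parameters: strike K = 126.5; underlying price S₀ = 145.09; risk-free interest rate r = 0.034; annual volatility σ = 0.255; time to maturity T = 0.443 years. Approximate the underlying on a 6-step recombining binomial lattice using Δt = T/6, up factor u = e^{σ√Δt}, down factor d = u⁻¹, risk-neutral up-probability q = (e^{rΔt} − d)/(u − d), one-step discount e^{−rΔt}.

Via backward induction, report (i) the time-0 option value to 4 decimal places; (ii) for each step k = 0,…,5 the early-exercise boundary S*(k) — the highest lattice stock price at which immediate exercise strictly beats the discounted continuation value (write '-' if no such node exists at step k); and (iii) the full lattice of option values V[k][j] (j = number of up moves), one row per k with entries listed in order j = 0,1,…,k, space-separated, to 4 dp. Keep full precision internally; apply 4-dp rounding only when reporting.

params: Δt=0.07383 u=1.07175 d=0.93306 q=0.50081 e^(-rΔt)=0.99749
t_6 payoffs: 30.7617 16.5312 0.1854 0.0000 0.0000 0.0000 0.0000
t_5: node(5,0) S=102.6071 payoff=23.8929 vs cont=23.5757 → 23.8929 [stop]  node(5,1) S=117.8587 payoff=8.6413 vs cont=8.3242 → 8.6413 [stop]  node(5,2) S=135.3772 payoff=0.0000 vs cont=0.0923 → 0.0923 [wait]  node(5,3) S=155.4997 payoff=0.0000 vs cont=0.0000 → 0.0000 [wait]  node(5,4) S=178.6131 payoff=0.0000 vs cont=0.0000 → 0.0000 [wait]  node(5,5) S=205.1622 payoff=0.0000 vs cont=0.0000 → 0.0000 [wait]  ⇒ S*(5)=117.8587
t_4: node(4,0) S=109.9688 payoff=16.5312 vs cont=16.2140 → 16.5312 [stop]  node(4,1) S=126.3146 payoff=0.1854 vs cont=4.3490 → 4.3490 [wait]  node(4,2) S=145.0900 payoff=0.0000 vs cont=0.0460 → 0.0460 [wait]  node(4,3) S=166.6562 payoff=0.0000 vs cont=0.0000 → 0.0000 [wait]  node(4,4) S=191.4280 payoff=0.0000 vs cont=0.0000 → 0.0000 [wait]  ⇒ S*(4)=109.9688
t_3: node(3,0) S=117.8587 payoff=8.6413 vs cont=10.4041 → 10.4041 [wait]  node(3,1) S=135.3772 payoff=0.0000 vs cont=2.1885 → 2.1885 [wait]  node(3,2) S=155.4997 payoff=0.0000 vs cont=0.0229 → 0.0229 [wait]  node(3,3) S=178.6131 payoff=0.0000 vs cont=0.0000 → 0.0000 [wait]  ⇒ S*(3)=-
t_2: node(2,0) S=126.3146 payoff=0.1854 vs cont=6.2739 → 6.2739 [wait]  node(2,1) S=145.0900 payoff=0.0000 vs cont=1.1012 → 1.1012 [wait]  node(2,2) S=166.6562 payoff=0.0000 vs cont=0.0114 → 0.0114 [wait]  ⇒ S*(2)=-
t_1: node(1,0) S=135.3772 payoff=0.0000 vs cont=3.6741 → 3.6741 [wait]  node(1,1) S=155.4997 payoff=0.0000 vs cont=0.5540 → 0.5540 [wait]  ⇒ S*(1)=-
t_0: node(0,0) S=145.0900 payoff=0.0000 vs cont=2.1063 → 2.1063 [wait]  ⇒ S*(0)=-

price = 2.1063
boundary = - - - - 109.9688 117.8587
tree:
2.1063
3.6741 0.5540
6.2739 1.1012 0.0114
10.4041 2.1885 0.0229 0.0000
16.5312 4.3490 0.0460 0.0000 0.0000
23.8929 8.6413 0.0923 0.0000 0.0000 0.0000
30.7617 16.5312 0.1854 0.0000 0.0000 0.0000 0.0000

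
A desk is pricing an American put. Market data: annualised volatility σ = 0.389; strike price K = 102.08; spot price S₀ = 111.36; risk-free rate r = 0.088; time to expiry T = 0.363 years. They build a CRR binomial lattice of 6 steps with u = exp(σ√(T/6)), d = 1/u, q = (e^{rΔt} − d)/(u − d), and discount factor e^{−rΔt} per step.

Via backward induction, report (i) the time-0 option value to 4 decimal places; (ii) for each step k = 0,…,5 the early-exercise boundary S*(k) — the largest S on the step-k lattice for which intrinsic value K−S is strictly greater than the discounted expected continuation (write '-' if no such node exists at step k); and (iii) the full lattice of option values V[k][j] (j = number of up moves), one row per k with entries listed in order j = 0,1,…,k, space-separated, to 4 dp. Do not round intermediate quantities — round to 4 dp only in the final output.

Δt=0.06050, u=1.10041, d=0.90875, q=0.50395, disc=e^(-rΔt)=0.99469
k=6 terminal: V=max(K-S,0) → 39.3600 26.1325 10.1152 0.0000 0.0000 0.0000 0.0000
k=5: j=0 S=69.0176 intr=33.0624 cont=32.5204 V=33.0624[EX]; j=1 S=83.5733 intr=18.5067 cont=17.9647 V=18.5067[EX]; j=2 S=101.1988 intr=0.8812 cont=4.9910 V=4.9910[hold]; j=3 S=122.5415 intr=0.0000 cont=0.0000 V=0.0000[hold]; j=4 S=148.3853 intr=0.0000 cont=0.0000 V=0.0000[hold]; j=5 S=179.6795 intr=0.0000 cont=0.0000 V=0.0000[hold]  S*(5)=83.5733
k=4: j=0 S=75.9475 intr=26.1325 cont=25.5904 V=26.1325[EX]; j=1 S=91.9648 intr=10.1152 cont=11.6333 V=11.6333[hold]; j=2 S=111.3600 intr=0.0000 cont=2.4626 V=2.4626[hold]; j=3 S=134.8457 intr=0.0000 cont=0.0000 V=0.0000[hold]; j=4 S=163.2844 intr=0.0000 cont=0.0000 V=0.0000[hold]  S*(4)=75.9475
k=3: j=0 S=83.5733 intr=18.5067 cont=18.7257 V=18.7257[hold]; j=1 S=101.1988 intr=0.8812 cont=6.9745 V=6.9745[hold]; j=2 S=122.5415 intr=0.0000 cont=1.2151 V=1.2151[hold]; j=3 S=148.3853 intr=0.0000 cont=0.0000 V=0.0000[hold]  S*(3)=-
k=2: j=0 S=91.9648 intr=10.1152 cont=12.7357 V=12.7357[hold]; j=1 S=111.3600 intr=0.0000 cont=4.0504 V=4.0504[hold]; j=2 S=134.8457 intr=0.0000 cont=0.5995 V=0.5995[hold]  S*(2)=-
k=1: j=0 S=101.1988 intr=0.8812 cont=8.3144 V=8.3144[hold]; j=1 S=122.5415 intr=0.0000 cont=2.2991 V=2.2991[hold]  S*(1)=-
k=0: j=0 S=111.3600 intr=0.0000 cont=5.2549 V=5.2549[hold]  S*(0)=-

price = 5.2549
boundary = - - - - 75.9475 83.5733
tree:
5.2549
8.3144 2.2991
12.7357 4.0504 0.5995
18.7257 6.9745 1.2151 0.0000
26.1325 11.6333 2.4626 0.0000 0.0000
33.0624 18.5067 4.9910 0.0000 0.0000 0.0000
39.3600 26.1325 10.1152 0.0000 0.0000 0.0000 0.0000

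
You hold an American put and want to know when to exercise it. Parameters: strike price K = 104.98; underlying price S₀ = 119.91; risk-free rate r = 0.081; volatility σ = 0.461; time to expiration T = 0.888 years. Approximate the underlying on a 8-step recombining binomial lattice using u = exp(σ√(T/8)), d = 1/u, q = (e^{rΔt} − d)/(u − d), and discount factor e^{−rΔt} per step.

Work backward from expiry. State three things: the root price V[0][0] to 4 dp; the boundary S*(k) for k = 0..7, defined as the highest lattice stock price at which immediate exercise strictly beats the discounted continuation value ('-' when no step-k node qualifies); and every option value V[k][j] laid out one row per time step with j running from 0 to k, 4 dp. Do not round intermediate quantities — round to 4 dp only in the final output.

price = 10.4744
boundary = - - - - 64.8698 55.6339 64.8698 75.6390
tree:
10.4744
15.3707 5.5906
21.9129 8.8704 2.2929
30.2136 13.7096 4.0162 0.5484
40.1102 20.5086 6.9126 1.0871 0.0000
49.3461 29.4416 11.6241 2.1549 0.0000 0.0000
57.2671 40.1102 18.9218 4.2715 0.0000 0.0000 0.0000
64.0603 49.3461 29.3410 8.4672 0.0000 0.0000 0.0000 0.0000
69.8863 57.2671 40.1102 16.7840 0.0000 0.0000 0.0000 0.0000 0.0000

params: Δt=0.11100 u=1.16601 d=0.85762 q=0.49096 e^(-rΔt)=0.99105
t_8 payoffs: 69.8863 57.2671 40.1102 16.7840 0.0000 0.0000 0.0000 0.0000 0.0000
t_7: node(7,0) S=40.9197 payoff=64.0603 vs cont=63.1206 → 64.0603 [stop]  node(7,1) S=55.6339 payoff=49.3461 vs cont=48.4065 → 49.3461 [stop]  node(7,2) S=75.6390 payoff=29.3410 vs cont=28.4014 → 29.3410 [stop]  node(7,3) S=102.8377 payoff=2.1423 vs cont=8.4672 → 8.4672 [wait]  node(7,4) S=139.8166 payoff=0.0000 vs cont=0.0000 → 0.0000 [wait]  node(7,5) S=190.0925 payoff=0.0000 vs cont=0.0000 → 0.0000 [wait]  node(7,6) S=258.4470 payoff=0.0000 vs cont=0.0000 → 0.0000 [wait]  node(7,7) S=351.3807 payoff=0.0000 vs cont=0.0000 → 0.0000 [wait]  ⇒ S*(7)=75.6390
t_6: node(6,0) S=47.7129 payoff=57.2671 vs cont=56.3274 → 57.2671 [stop]  node(6,1) S=64.8698 payoff=40.1102 vs cont=39.1706 → 40.1102 [stop]  node(6,2) S=88.1960 payoff=16.7840 vs cont=18.9218 → 18.9218 [wait]  node(6,3) S=119.9100 payoff=0.0000 vs cont=4.2715 → 4.2715 [wait]  node(6,4) S=163.0279 payoff=0.0000 vs cont=0.0000 → 0.0000 [wait]  node(6,5) S=221.6503 payoff=0.0000 vs cont=0.0000 → 0.0000 [wait]  node(6,6) S=301.3524 payoff=0.0000 vs cont=0.0000 → 0.0000 [wait]  ⇒ S*(6)=64.8698
t_5: node(5,0) S=55.6339 payoff=49.3461 vs cont=48.4065 → 49.3461 [stop]  node(5,1) S=75.6390 payoff=29.3410 vs cont=29.4416 → 29.4416 [wait]  node(5,2) S=102.8377 payoff=2.1423 vs cont=11.6241 → 11.6241 [wait]  node(5,3) S=139.8166 payoff=0.0000 vs cont=2.1549 → 2.1549 [wait]  node(5,4) S=190.0925 payoff=0.0000 vs cont=0.0000 → 0.0000 [wait]  node(5,5) S=258.4470 payoff=0.0000 vs cont=0.0000 → 0.0000 [wait]  ⇒ S*(5)=55.6339
t_4: node(4,0) S=64.8698 payoff=40.1102 vs cont=39.2195 → 40.1102 [stop]  node(4,1) S=88.1960 payoff=16.7840 vs cont=20.5086 → 20.5086 [wait]  node(4,2) S=119.9100 payoff=0.0000 vs cont=6.9126 → 6.9126 [wait]  node(4,3) S=163.0279 payoff=0.0000 vs cont=1.0871 → 1.0871 [wait]  node(4,4) S=221.6503 payoff=0.0000 vs cont=0.0000 → 0.0000 [wait]  ⇒ S*(4)=64.8698
t_3: node(3,0) S=75.6390 payoff=29.3410 vs cont=30.2136 → 30.2136 [wait]  node(3,1) S=102.8377 payoff=2.1423 vs cont=13.7096 → 13.7096 [wait]  node(3,2) S=139.8166 payoff=0.0000 vs cont=4.0162 → 4.0162 [wait]  node(3,3) S=190.0925 payoff=0.0000 vs cont=0.5484 → 0.5484 [wait]  ⇒ S*(3)=-
t_2: node(2,0) S=88.1960 payoff=16.7840 vs cont=21.9129 → 21.9129 [wait]  node(2,1) S=119.9100 payoff=0.0000 vs cont=8.8704 → 8.8704 [wait]  node(2,2) S=163.0279 payoff=0.0000 vs cont=2.2929 → 2.2929 [wait]  ⇒ S*(2)=-
t_1: node(1,0) S=102.8377 payoff=2.1423 vs cont=15.3707 → 15.3707 [wait]  node(1,1) S=139.8166 payoff=0.0000 vs cont=5.5906 → 5.5906 [wait]  ⇒ S*(1)=-
t_0: node(0,0) S=119.9100 payoff=0.0000 vs cont=10.4744 → 10.4744 [wait]  ⇒ S*(0)=-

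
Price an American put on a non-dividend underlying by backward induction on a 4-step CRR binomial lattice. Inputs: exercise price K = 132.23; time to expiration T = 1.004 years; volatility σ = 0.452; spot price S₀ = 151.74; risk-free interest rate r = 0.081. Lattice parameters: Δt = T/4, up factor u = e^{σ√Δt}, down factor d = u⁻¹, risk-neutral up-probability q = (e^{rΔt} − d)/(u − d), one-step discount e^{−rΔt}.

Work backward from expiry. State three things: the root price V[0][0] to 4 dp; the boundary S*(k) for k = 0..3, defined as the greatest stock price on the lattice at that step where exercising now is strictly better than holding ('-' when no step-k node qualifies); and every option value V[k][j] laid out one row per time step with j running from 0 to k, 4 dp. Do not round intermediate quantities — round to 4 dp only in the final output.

price = 13.4223
boundary = - - - 76.9237
tree:
13.4223
22.4860 4.4996
36.2934 8.9791 0.0000
55.3063 17.9183 0.0000 0.0000
70.8943 35.7568 0.0000 0.0000 0.0000

params: Δt=0.25100 u=1.25414 d=0.79736 q=0.48859 e^(-rΔt)=0.97987
t_4 payoffs: 70.8943 35.7568 0.0000 0.0000 0.0000
t_3: node(3,0) S=76.9237 payoff=55.3063 vs cont=52.6451 → 55.3063 [stop]  node(3,1) S=120.9911 payoff=11.2389 vs cont=17.9183 → 17.9183 [wait]  node(3,2) S=190.3035 payoff=0.0000 vs cont=0.0000 → 0.0000 [wait]  node(3,3) S=299.3230 payoff=0.0000 vs cont=0.0000 → 0.0000 [wait]  ⇒ S*(3)=76.9237
t_2: node(2,0) S=96.4732 payoff=35.7568 vs cont=36.2934 → 36.2934 [wait]  node(2,1) S=151.7400 payoff=0.0000 vs cont=8.9791 → 8.9791 [wait]  node(2,2) S=238.6676 payoff=0.0000 vs cont=0.0000 → 0.0000 [wait]  ⇒ S*(2)=-
t_1: node(1,0) S=120.9911 payoff=11.2389 vs cont=22.4860 → 22.4860 [wait]  node(1,1) S=190.3035 payoff=0.0000 vs cont=4.4996 → 4.4996 [wait]  ⇒ S*(1)=-
t_0: node(0,0) S=151.7400 payoff=0.0000 vs cont=13.4223 → 13.4223 [wait]  ⇒ S*(0)=-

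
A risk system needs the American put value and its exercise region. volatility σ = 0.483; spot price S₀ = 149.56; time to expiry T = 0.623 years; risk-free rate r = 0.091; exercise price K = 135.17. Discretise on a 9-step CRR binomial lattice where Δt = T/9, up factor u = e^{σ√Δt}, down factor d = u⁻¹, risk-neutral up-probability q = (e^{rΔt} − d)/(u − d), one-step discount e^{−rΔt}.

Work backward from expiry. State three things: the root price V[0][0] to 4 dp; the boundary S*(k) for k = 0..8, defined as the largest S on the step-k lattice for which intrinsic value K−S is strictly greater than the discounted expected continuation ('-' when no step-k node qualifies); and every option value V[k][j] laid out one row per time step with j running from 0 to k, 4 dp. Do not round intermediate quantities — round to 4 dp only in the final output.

price = 12.3190
boundary = - - - - 89.9619 79.2263 89.9619 102.1522 115.9944
tree:
12.3190
17.8482 6.7922
25.1533 10.5665 2.9989
34.3369 16.0339 5.0808 0.8968
45.2081 23.6001 8.4605 1.6712 0.1122
55.9437 33.4469 13.7790 3.1010 0.2227 0.0000
65.3982 45.2081 21.7838 5.7259 0.4420 0.0000 0.0000
73.7244 55.9437 33.0178 10.5131 0.8774 0.0000 0.0000 0.0000
81.0570 65.3982 45.2081 19.1756 1.7418 0.0000 0.0000 0.0000 0.0000
87.5146 73.7244 55.9437 33.0178 3.4577 0.0000 0.0000 0.0000 0.0000 0.0000

params: Δt=0.06922 u=1.13551 d=0.88067 q=0.49307 e^(-rΔt)=0.99372
t_9 payoffs: 87.5146 73.7244 55.9437 33.0178 3.4577 0.0000 0.0000 0.0000 0.0000 0.0000
t_8: node(8,0) S=54.1130 payoff=81.0570 vs cont=80.2082 → 81.0570 [stop]  node(8,1) S=69.7718 payoff=65.3982 vs cont=64.5494 → 65.3982 [stop]  node(8,2) S=89.9619 payoff=45.2081 vs cont=44.3593 → 45.2081 [stop]  node(8,3) S=115.9944 payoff=19.1756 vs cont=18.3268 → 19.1756 [stop]  node(8,4) S=149.5600 payoff=0.0000 vs cont=1.7418 → 1.7418 [wait]  node(8,5) S=192.8386 payoff=0.0000 vs cont=0.0000 → 0.0000 [wait]  node(8,6) S=248.6408 payoff=0.0000 vs cont=0.0000 → 0.0000 [wait]  node(8,7) S=320.5906 payoff=0.0000 vs cont=0.0000 → 0.0000 [wait]  node(8,8) S=413.3607 payoff=0.0000 vs cont=0.0000 → 0.0000 [wait]  ⇒ S*(8)=115.9944
t_7: node(7,0) S=61.4456 payoff=73.7244 vs cont=72.8756 → 73.7244 [stop]  node(7,1) S=79.2263 payoff=55.9437 vs cont=55.0949 → 55.9437 [stop]  node(7,2) S=102.1522 payoff=33.0178 vs cont=32.1690 → 33.0178 [stop]  node(7,3) S=131.7123 payoff=3.4577 vs cont=10.5131 → 10.5131 [wait]  node(7,4) S=169.8262 payoff=0.0000 vs cont=0.8774 → 0.8774 [wait]  node(7,5) S=218.9692 payoff=0.0000 vs cont=0.0000 → 0.0000 [wait]  node(7,6) S=282.3329 payoff=0.0000 vs cont=0.0000 → 0.0000 [wait]  node(7,7) S=364.0323 payoff=0.0000 vs cont=0.0000 → 0.0000 [wait]  ⇒ S*(7)=102.1522
t_6: node(6,0) S=69.7718 payoff=65.3982 vs cont=64.5494 → 65.3982 [stop]  node(6,1) S=89.9619 payoff=45.2081 vs cont=44.3593 → 45.2081 [stop]  node(6,2) S=115.9944 payoff=19.1756 vs cont=21.7838 → 21.7838 [wait]  node(6,3) S=149.5600 payoff=0.0000 vs cont=5.7259 → 5.7259 [wait]  node(6,4) S=192.8386 payoff=0.0000 vs cont=0.4420 → 0.4420 [wait]  node(6,5) S=248.6408 payoff=0.0000 vs cont=0.0000 → 0.0000 [wait]  node(6,6) S=320.5906 payoff=0.0000 vs cont=0.0000 → 0.0000 [wait]  ⇒ S*(6)=89.9619
t_5: node(5,0) S=79.2263 payoff=55.9437 vs cont=55.0949 → 55.9437 [stop]  node(5,1) S=102.1522 payoff=33.0178 vs cont=33.4469 → 33.4469 [wait]  node(5,2) S=131.7123 payoff=3.4577 vs cont=13.7790 → 13.7790 [wait]  node(5,3) S=169.8262 payoff=0.0000 vs cont=3.1010 → 3.1010 [wait]  node(5,4) S=218.9692 payoff=0.0000 vs cont=0.2227 → 0.2227 [wait]  node(5,5) S=282.3329 payoff=0.0000 vs cont=0.0000 → 0.0000 [wait]  ⇒ S*(5)=79.2263
t_4: node(4,0) S=89.9619 payoff=45.2081 vs cont=44.5696 → 45.2081 [stop]  node(4,1) S=115.9944 payoff=19.1756 vs cont=23.6001 → 23.6001 [wait]  node(4,2) S=149.5600 payoff=0.0000 vs cont=8.4605 → 8.4605 [wait]  node(4,3) S=192.8386 payoff=0.0000 vs cont=1.6712 → 1.6712 [wait]  node(4,4) S=248.6408 payoff=0.0000 vs cont=0.1122 → 0.1122 [wait]  ⇒ S*(4)=89.9619
t_3: node(3,0) S=102.1522 payoff=33.0178 vs cont=34.3369 → 34.3369 [wait]  node(3,1) S=131.7123 payoff=3.4577 vs cont=16.0339 → 16.0339 [wait]  node(3,2) S=169.8262 payoff=0.0000 vs cont=5.0808 → 5.0808 [wait]  node(3,3) S=218.9692 payoff=0.0000 vs cont=0.8968 → 0.8968 [wait]  ⇒ S*(3)=-
t_2: node(2,0) S=115.9944 payoff=19.1756 vs cont=25.1533 → 25.1533 [wait]  node(2,1) S=149.5600 payoff=0.0000 vs cont=10.5665 → 10.5665 [wait]  node(2,2) S=192.8386 payoff=0.0000 vs cont=2.9989 → 2.9989 [wait]  ⇒ S*(2)=-
t_1: node(1,0) S=131.7123 payoff=3.4577 vs cont=17.8482 → 17.8482 [wait]  node(1,1) S=169.8262 payoff=0.0000 vs cont=6.7922 → 6.7922 [wait]  ⇒ S*(1)=-
t_0: node(0,0) S=149.5600 payoff=0.0000 vs cont=12.3190 → 12.3190 [wait]  ⇒ S*(0)=-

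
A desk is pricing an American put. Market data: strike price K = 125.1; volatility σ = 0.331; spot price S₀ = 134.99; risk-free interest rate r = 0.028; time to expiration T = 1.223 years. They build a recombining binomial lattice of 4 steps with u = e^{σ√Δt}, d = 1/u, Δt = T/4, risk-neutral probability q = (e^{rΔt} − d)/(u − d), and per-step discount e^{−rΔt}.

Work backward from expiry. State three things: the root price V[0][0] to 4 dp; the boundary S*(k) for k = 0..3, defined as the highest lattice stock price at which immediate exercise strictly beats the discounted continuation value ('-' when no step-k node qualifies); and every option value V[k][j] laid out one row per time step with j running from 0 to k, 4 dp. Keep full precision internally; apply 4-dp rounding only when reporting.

price = 12.7586
boundary = - - - 77.9544
tree:
12.7586
20.6399 4.3721
32.1361 8.4433 0.0000
47.1456 16.3055 0.0000 0.0000
60.1837 31.4888 0.0000 0.0000 0.0000

params: Δt=0.30575 u=1.20084 d=0.83275 q=0.47773 e^(-rΔt)=0.99148
t_4 payoffs: 60.1837 31.4888 0.0000 0.0000 0.0000
t_3: node(3,0) S=77.9544 payoff=47.1456 vs cont=46.0791 → 47.1456 [stop]  node(3,1) S=112.4125 payoff=12.6875 vs cont=16.3055 → 16.3055 [wait]  node(3,2) S=162.1020 payoff=0.0000 vs cont=0.0000 → 0.0000 [wait]  node(3,3) S=233.7557 payoff=0.0000 vs cont=0.0000 → 0.0000 [wait]  ⇒ S*(3)=77.9544
t_2: node(2,0) S=93.6112 payoff=31.4888 vs cont=32.1361 → 32.1361 [wait]  node(2,1) S=134.9900 payoff=0.0000 vs cont=8.4433 → 8.4433 [wait]  node(2,2) S=194.6594 payoff=0.0000 vs cont=0.0000 → 0.0000 [wait]  ⇒ S*(2)=-
t_1: node(1,0) S=112.4125 payoff=12.6875 vs cont=20.6399 → 20.6399 [wait]  node(1,1) S=162.1020 payoff=0.0000 vs cont=4.3721 → 4.3721 [wait]  ⇒ S*(1)=-
t_0: node(0,0) S=134.9900 payoff=0.0000 vs cont=12.7586 → 12.7586 [wait]  ⇒ S*(0)=-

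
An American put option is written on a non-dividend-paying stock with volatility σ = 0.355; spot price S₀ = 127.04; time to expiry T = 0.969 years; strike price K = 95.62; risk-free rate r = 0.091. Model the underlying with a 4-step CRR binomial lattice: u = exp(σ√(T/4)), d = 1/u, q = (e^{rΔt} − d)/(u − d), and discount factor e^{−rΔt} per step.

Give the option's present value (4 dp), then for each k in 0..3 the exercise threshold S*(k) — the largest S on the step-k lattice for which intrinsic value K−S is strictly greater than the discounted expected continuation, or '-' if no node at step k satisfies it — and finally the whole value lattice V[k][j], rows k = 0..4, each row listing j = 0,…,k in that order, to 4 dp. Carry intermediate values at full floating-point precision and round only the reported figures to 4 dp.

price = 3.0696
boundary = - - - 75.2127
tree:
3.0696
5.8578 0.6264
11.0285 1.3339 0.0000
20.4073 2.8402 0.0000 0.0000
32.4649 6.0475 0.0000 0.0000 0.0000

Δt=0.24225  u=1.19092  d=0.83969  q=0.51989  discount=0.97820
step 4 (expiry): payoffs max(K−S,0) = 32.4649 6.0475 0.0000 0.0000 0.0000
step 3: (k=3,j=0): S=75.2127, (K−S)⁺=20.4073, hold=18.3224 ⇒ V=20.4073 exercise | (k=3,j=1): S=106.6737, (K−S)⁺=0.0000, hold=2.8402 ⇒ V=2.8402 continue | (k=3,j=2): S=151.2946, (K−S)⁺=0.0000, hold=0.0000 ⇒ V=0.0000 continue | (k=3,j=3): S=214.5801, (K−S)⁺=0.0000, hold=0.0000 ⇒ V=0.0000 continue  boundary S*=75.2127
step 2: (k=2,j=0): S=89.5725, (K−S)⁺=6.0475, hold=11.0285 ⇒ V=11.0285 continue | (k=2,j=1): S=127.0400, (K−S)⁺=0.0000, hold=1.3339 ⇒ V=1.3339 continue | (k=2,j=2): S=180.1800, (K−S)⁺=0.0000, hold=0.0000 ⇒ V=0.0000 continue  boundary S*=-
step 1: (k=1,j=0): S=106.6737, (K−S)⁺=0.0000, hold=5.8578 ⇒ V=5.8578 continue | (k=1,j=1): S=151.2946, (K−S)⁺=0.0000, hold=0.6264 ⇒ V=0.6264 continue  boundary S*=-
step 0: (k=0,j=0): S=127.0400, (K−S)⁺=0.0000, hold=3.0696 ⇒ V=3.0696 continue  boundary S*=-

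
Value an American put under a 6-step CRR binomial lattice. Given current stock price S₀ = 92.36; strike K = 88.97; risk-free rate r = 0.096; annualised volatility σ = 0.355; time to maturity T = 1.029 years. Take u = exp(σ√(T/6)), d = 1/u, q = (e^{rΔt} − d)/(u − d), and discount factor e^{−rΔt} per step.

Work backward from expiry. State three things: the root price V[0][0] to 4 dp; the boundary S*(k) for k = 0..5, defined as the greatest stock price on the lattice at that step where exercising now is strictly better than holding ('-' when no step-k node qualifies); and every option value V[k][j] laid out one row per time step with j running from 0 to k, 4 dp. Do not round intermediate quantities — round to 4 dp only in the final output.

price = 7.9822
boundary = - - 68.8317 59.4212 68.8317 59.4212
tree:
7.9822
12.9262 3.6657
20.1383 6.6703 1.0045
29.5488 11.8158 2.1255 0.0000
37.6728 20.1383 4.4977 0.0000 0.0000
44.6861 29.5488 9.5171 0.0000 0.0000 0.0000
50.7405 37.6728 20.1383 0.0000 0.0000 0.0000 0.0000

Δt=0.17150  u=1.15837  d=0.86328  q=0.51957  discount=0.98367
step 6 (expiry): payoffs max(K−S,0) = 50.7405 37.6728 20.1383 0.0000 0.0000 0.0000 0.0000
step 5: (k=5,j=0): S=44.2839, (K−S)⁺=44.6861, hold=43.2333 ⇒ V=44.6861 exercise | (k=5,j=1): S=59.4212, (K−S)⁺=29.5488, hold=28.0960 ⇒ V=29.5488 exercise | (k=5,j=2): S=79.7327, (K−S)⁺=9.2373, hold=9.5171 ⇒ V=9.5171 continue | (k=5,j=3): S=106.9871, (K−S)⁺=0.0000, hold=0.0000 ⇒ V=0.0000 continue | (k=5,j=4): S=143.5578, (K−S)⁺=0.0000, hold=0.0000 ⇒ V=0.0000 continue | (k=5,j=5): S=192.6292, (K−S)⁺=0.0000, hold=0.0000 ⇒ V=0.0000 continue  boundary S*=59.4212
step 4: (k=4,j=0): S=51.2972, (K−S)⁺=37.6728, hold=36.2200 ⇒ V=37.6728 exercise | (k=4,j=1): S=68.8317, (K−S)⁺=20.1383, hold=18.8284 ⇒ V=20.1383 exercise | (k=4,j=2): S=92.3600, (K−S)⁺=0.0000, hold=4.4977 ⇒ V=4.4977 continue | (k=4,j=3): S=123.9308, (K−S)⁺=0.0000, hold=0.0000 ⇒ V=0.0000 continue | (k=4,j=4): S=166.2932, (K−S)⁺=0.0000, hold=0.0000 ⇒ V=0.0000 continue  boundary S*=68.8317
step 3: (k=3,j=0): S=59.4212, (K−S)⁺=29.5488, hold=28.0960 ⇒ V=29.5488 exercise | (k=3,j=1): S=79.7327, (K−S)⁺=9.2373, hold=11.8158 ⇒ V=11.8158 continue | (k=3,j=2): S=106.9871, (K−S)⁺=0.0000, hold=2.1255 ⇒ V=2.1255 continue | (k=3,j=3): S=143.5578, (K−S)⁺=0.0000, hold=0.0000 ⇒ V=0.0000 continue  boundary S*=59.4212
step 2: (k=2,j=0): S=68.8317, (K−S)⁺=20.1383, hold=20.0033 ⇒ V=20.1383 exercise | (k=2,j=1): S=92.3600, (K−S)⁺=0.0000, hold=6.6703 ⇒ V=6.6703 continue | (k=2,j=2): S=123.9308, (K−S)⁺=0.0000, hold=1.0045 ⇒ V=1.0045 continue  boundary S*=68.8317
step 1: (k=1,j=0): S=79.7327, (K−S)⁺=9.2373, hold=12.9262 ⇒ V=12.9262 continue | (k=1,j=1): S=106.9871, (K−S)⁺=0.0000, hold=3.6657 ⇒ V=3.6657 continue  boundary S*=-
step 0: (k=0,j=0): S=92.3600, (K−S)⁺=0.0000, hold=7.9822 ⇒ V=7.9822 continue  boundary S*=-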